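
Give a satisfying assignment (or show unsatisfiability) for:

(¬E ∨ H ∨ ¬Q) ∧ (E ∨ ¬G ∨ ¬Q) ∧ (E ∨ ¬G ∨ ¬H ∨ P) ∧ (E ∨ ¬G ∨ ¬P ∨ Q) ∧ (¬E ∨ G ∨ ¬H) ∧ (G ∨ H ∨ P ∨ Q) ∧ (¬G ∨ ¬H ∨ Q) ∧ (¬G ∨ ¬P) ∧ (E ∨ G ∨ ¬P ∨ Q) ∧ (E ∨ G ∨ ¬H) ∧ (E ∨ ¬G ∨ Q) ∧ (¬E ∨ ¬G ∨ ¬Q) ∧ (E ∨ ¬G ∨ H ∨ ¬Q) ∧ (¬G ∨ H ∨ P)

Set P = False.
Set H = False.
  then (¬G ∨ H ∨ P) forces G = False.
  then (G ∨ H ∨ P ∨ Q) forces Q = True.
  then (¬E ∨ H ∨ ¬Q) forces E = False.
All clauses satisfied.

P = False; H = False; G = False; E = False; Q = True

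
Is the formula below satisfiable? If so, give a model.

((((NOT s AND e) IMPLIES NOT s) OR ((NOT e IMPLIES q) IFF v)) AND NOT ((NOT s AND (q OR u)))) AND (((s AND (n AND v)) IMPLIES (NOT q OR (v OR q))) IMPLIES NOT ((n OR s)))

q=F, n=F, s=F, v=F, e=T, u=F

  (((NOT s AND e) IMPLIES NOT s) OR ((NOT e IMPLIES q) IFF v)) AND NOT ((NOT s AND (q OR u))) = True
    ((NOT s AND e) IMPLIES NOT s) OR ((NOT e IMPLIES q) IFF v) = True
      (NOT s AND e) IMPLIES NOT s = True
        NOT s AND e = True
          NOT s = True
        NOT s = True
      (NOT e IMPLIES q) IFF v = False
        NOT e IMPLIES q = True
          NOT e = False
    NOT ((NOT s AND (q OR u))) = True
      NOT s AND (q OR u) = False
        NOT s = True
        q OR u = False
  ((s AND (n AND v)) IMPLIES (NOT q OR (v OR q))) IMPLIES NOT ((n OR s)) = True
    (s AND (n AND v)) IMPLIES (NOT q OR (v OR q)) = True
      s AND (n AND v) = False
        n AND v = False
      NOT q OR (v OR q) = True
        NOT q = True
        v OR q = False
    NOT ((n OR s)) = True
      n OR s = False
Both conjuncts True, so the formula holds.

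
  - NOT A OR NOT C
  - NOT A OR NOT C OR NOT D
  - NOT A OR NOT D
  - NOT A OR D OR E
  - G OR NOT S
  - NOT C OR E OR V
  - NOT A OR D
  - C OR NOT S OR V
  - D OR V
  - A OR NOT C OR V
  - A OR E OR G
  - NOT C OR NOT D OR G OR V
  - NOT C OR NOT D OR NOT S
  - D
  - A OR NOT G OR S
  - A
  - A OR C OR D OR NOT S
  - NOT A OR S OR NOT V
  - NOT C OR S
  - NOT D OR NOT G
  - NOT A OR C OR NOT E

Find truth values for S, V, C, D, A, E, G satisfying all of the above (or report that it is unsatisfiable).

Unsatisfiable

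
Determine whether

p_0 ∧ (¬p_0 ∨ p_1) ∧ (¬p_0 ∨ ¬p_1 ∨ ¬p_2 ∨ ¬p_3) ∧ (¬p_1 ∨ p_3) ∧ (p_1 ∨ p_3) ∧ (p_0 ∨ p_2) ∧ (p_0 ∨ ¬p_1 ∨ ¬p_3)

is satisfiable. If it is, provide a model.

p_0 = True; p_1 = True; p_2 = False; p_3 = True

Unit clause (p_0) forces p_0 = True.
In (¬p_0 ∨ p_1) only p_1 is left, so p_1 = True.
In (¬p_1 ∨ p_3) only p_3 is left, so p_3 = True.
In (¬p_0 ∨ ¬p_1 ∨ ¬p_2 ∨ ¬p_3) only ¬p_2 is left, so p_2 = False.
All clauses satisfied.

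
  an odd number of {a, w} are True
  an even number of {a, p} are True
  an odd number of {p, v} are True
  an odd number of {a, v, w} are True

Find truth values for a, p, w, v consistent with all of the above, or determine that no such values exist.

a = True, p = True, w = False, v = False

{a, w}: 1 true → odd ✓
{a, p}: 2 true → even ✓
{p, v}: 1 true → odd ✓
{a, v, w}: 1 true → odd ✓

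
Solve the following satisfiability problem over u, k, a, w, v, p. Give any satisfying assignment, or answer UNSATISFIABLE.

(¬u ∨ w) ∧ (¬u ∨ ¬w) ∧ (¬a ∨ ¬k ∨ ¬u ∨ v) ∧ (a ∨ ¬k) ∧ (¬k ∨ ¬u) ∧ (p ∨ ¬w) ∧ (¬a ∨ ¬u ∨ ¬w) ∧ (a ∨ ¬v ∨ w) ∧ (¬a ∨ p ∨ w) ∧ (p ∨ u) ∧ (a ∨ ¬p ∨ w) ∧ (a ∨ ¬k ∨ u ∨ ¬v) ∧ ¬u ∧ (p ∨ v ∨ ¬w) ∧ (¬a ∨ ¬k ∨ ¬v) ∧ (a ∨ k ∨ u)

Unit clause (¬u) forces u = False.
In (p ∨ u) only p is left, so p = True.
Set k = False.
  then (a ∨ k ∨ u) forces a = True.
Set w = True.
Set v = True.
All clauses satisfied.

u: False; k: False; a: True; w: True; v: True; p: True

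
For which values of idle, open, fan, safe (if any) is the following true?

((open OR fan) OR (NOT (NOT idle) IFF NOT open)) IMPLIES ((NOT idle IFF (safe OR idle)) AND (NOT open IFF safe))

idle: False, open: False, fan: False, safe: True

  ((open OR fan) OR (NOT (NOT idle) IFF NOT open)) IMPLIES ((NOT idle IFF (safe OR idle)) AND (NOT open IFF safe)) = True
    (open OR fan) OR (NOT (NOT idle) IFF NOT open) = False
      open OR fan = False
      NOT (NOT idle) IFF NOT open = False
        NOT (NOT idle) = False
          NOT idle = True
        NOT open = True
    (NOT idle IFF (safe OR idle)) AND (NOT open IFF safe) = True
      NOT idle IFF (safe OR idle) = True
        NOT idle = True
        safe OR idle = True
      NOT open IFF safe = True
        NOT open = True
The formula evaluates to True.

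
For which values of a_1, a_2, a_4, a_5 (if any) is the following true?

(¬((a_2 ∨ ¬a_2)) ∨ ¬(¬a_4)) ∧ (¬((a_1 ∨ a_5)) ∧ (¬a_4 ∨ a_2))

a_1: False; a_2: True; a_4: True; a_5: False

  ¬((a_2 ∨ ¬a_2)) ∨ ¬(¬a_4) = True
    ¬((a_2 ∨ ¬a_2)) = False
      a_2 ∨ ¬a_2 = True
        ¬a_2 = False
    ¬(¬a_4) = True
      ¬a_4 = False
  ¬((a_1 ∨ a_5)) ∧ (¬a_4 ∨ a_2) = True
    ¬((a_1 ∨ a_5)) = True
      a_1 ∨ a_5 = False
    ¬a_4 ∨ a_2 = True
      ¬a_4 = False
Both conjuncts True, so the formula holds.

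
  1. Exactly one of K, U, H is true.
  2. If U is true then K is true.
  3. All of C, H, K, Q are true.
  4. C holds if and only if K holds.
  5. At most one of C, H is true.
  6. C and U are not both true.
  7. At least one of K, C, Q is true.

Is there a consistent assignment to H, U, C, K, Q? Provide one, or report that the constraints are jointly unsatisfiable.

Unsatisfiable

Case C = True:
  (3) forces H = True.
  Constraint (5) is violated (C=T, H=T) — contradiction.
Case C = False:
  Constraint (3) is violated (C=F) — contradiction.
Both cases fail — unsatisfiable.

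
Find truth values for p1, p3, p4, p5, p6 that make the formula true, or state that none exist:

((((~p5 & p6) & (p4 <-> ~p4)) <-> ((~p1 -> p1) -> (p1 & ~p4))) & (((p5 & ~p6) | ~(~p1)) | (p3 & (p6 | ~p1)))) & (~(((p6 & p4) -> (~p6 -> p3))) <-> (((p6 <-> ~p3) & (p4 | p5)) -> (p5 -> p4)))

Unsatisfiable — no assignment works.

Case p4 = True: the formula simplifies to ((~p1 -> p1) & (((p5 & ~p6) | ~(~p1)) | (p3 & (p6 | ~p1)))) & ~((p6 -> (~p6 -> p3))).
  p6 = True: the conjunct ~((p6 -> (~p6 -> p3))) becomes ~((True -> True)) = False.
  p6 = False: the conjunct ~((p6 -> (~p6 -> p3))) becomes ~((False -> p3)) = False.
Case p4 = False: the formula simplifies to (~(((~p1 -> p1) -> p1)) & (((p5 & ~p6) | ~(~p1)) | (p3 & (p6 | ~p1)))) & ~((((p6 <-> ~p3) & p5) -> ~p5)).
  p1 = True: the conjunct ~(((~p1 -> p1) -> p1)) becomes ~((True -> True)) = False.
  p1 = False: the conjunct ~(((~p1 -> p1) -> p1)) becomes ~((False -> False)) = False.
Both cases fail — unsatisfiable.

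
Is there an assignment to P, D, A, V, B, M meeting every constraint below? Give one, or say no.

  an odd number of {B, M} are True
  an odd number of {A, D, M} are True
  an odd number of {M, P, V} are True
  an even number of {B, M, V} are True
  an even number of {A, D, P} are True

Adding constraints 1, 2, 3, 4, 5 mod 2: every variable appears an even number of times on the left, so the left side is 0.
But the right sides sum to 1 (mod 2). 0 ≠ 1 — the system is inconsistent.

No satisfying assignment exists.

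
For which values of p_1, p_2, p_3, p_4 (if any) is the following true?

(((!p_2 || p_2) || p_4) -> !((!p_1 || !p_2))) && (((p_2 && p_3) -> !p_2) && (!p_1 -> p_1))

p_1 = True, p_2 = True, p_3 = False, p_4 = True

  ((!p_2 || p_2) || p_4) -> !((!p_1 || !p_2)) = True
    (!p_2 || p_2) || p_4 = True
      !p_2 || p_2 = True
        !p_2 = False
    !((!p_1 || !p_2)) = True
      !p_1 || !p_2 = False
        !p_1 = False
        !p_2 = False
  ((p_2 && p_3) -> !p_2) && (!p_1 -> p_1) = True
    (p_2 && p_3) -> !p_2 = True
      p_2 && p_3 = False
      !p_2 = False
    !p_1 -> p_1 = True
      !p_1 = False
Both conjuncts True, so the formula holds.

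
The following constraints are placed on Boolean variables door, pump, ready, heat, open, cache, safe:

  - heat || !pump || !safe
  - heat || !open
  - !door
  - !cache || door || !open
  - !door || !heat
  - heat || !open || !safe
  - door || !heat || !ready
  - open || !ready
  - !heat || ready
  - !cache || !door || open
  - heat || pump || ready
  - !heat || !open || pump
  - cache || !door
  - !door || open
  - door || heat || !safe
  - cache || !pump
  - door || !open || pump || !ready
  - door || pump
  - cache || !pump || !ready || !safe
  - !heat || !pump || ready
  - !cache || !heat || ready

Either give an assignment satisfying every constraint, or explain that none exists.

door: False, pump: True, ready: False, heat: False, open: False, cache: True, safe: False

Unit clause (!door) forces door = False.
In (door || pump) only pump is left, so pump = True.
In (cache || !pump) only cache is left, so cache = True.
In (!cache || door || !open) only !open is left, so open = False.
In (open || !ready) only !ready is left, so ready = False.
In (!heat || ready) only !heat is left, so heat = False.
In (door || heat || !safe) only !safe is left, so safe = False.
All clauses satisfied.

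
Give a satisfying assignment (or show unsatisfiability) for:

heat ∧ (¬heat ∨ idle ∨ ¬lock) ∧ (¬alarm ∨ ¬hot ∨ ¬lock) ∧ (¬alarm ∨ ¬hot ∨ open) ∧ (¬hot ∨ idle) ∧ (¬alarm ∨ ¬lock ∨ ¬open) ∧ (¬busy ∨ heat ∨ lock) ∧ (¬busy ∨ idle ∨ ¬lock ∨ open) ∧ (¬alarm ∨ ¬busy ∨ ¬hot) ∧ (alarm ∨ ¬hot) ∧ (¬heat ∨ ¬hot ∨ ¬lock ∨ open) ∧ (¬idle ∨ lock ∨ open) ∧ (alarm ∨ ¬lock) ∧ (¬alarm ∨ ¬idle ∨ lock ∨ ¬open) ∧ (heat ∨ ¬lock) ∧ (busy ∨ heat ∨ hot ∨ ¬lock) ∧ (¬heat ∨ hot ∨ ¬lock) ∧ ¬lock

idle = False; lock = False; busy = False; heat = True; open = False; alarm = False; hot = False

Unit clause (heat) forces heat = True.
Unit clause (¬lock) forces lock = False.
Set idle = False.
  then (¬hot ∨ idle) forces hot = False.
Set busy = False.
Set open = False.
Set alarm = False.
All clauses satisfied.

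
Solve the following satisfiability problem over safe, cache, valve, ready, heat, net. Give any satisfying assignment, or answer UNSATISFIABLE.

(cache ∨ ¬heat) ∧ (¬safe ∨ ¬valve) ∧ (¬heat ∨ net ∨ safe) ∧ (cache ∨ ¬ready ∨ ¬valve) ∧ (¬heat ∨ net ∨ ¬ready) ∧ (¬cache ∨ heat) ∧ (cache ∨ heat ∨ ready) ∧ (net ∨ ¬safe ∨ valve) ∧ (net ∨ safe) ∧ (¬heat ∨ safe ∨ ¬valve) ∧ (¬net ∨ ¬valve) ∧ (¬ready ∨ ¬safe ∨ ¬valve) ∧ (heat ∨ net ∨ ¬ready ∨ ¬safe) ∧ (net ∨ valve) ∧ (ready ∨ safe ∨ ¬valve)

safe = True, cache = True, valve = False, ready = False, heat = True, net = True

Set safe = True.
  then (¬safe ∨ ¬valve) forces valve = False.
  then (net ∨ ¬safe ∨ valve) forces net = True.
Set cache = True.
  then (¬cache ∨ heat) forces heat = True.
Set ready = False.
All clauses satisfied.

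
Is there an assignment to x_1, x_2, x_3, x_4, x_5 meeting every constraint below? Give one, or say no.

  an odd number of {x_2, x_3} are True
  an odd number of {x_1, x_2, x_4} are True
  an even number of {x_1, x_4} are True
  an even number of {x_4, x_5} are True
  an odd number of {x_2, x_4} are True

x_1: False, x_2: True, x_3: False, x_4: False, x_5: False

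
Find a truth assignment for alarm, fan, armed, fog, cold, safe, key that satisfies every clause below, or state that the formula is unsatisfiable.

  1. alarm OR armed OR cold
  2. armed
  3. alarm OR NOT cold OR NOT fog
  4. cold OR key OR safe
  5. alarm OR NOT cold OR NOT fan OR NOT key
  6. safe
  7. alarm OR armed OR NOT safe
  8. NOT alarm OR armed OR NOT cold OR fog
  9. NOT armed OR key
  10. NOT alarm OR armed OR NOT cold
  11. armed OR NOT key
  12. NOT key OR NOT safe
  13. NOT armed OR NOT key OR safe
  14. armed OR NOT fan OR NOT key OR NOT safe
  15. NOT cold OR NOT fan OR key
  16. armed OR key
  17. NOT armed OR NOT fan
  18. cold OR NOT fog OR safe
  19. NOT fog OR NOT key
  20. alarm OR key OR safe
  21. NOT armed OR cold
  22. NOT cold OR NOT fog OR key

Unsatisfiable — no assignment works.

Case armed = True:
  (safe) forces safe = True.
  (NOT armed OR key) forces key = True.
  Clause (NOT key OR NOT safe) is falsified — contradiction.
Case armed = False:
  Clause (armed) is falsified — contradiction.
Both cases fail, so the formula is unsatisfiable.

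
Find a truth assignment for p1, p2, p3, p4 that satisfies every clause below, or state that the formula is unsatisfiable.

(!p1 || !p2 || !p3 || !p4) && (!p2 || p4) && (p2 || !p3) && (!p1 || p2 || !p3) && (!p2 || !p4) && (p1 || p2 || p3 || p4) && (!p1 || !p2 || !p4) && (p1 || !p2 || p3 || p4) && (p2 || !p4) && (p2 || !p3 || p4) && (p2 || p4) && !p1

Case p4 = True:
  (!p2 || !p4) forces p2 = False.
  Clause (p2 || !p4) is falsified — contradiction.
Case p4 = False:
  (!p2 || p4) forces p2 = False.
  Clause (p2 || p4) is falsified — contradiction.
Both cases fail, so the formula is unsatisfiable.

The formula is unsatisfiable.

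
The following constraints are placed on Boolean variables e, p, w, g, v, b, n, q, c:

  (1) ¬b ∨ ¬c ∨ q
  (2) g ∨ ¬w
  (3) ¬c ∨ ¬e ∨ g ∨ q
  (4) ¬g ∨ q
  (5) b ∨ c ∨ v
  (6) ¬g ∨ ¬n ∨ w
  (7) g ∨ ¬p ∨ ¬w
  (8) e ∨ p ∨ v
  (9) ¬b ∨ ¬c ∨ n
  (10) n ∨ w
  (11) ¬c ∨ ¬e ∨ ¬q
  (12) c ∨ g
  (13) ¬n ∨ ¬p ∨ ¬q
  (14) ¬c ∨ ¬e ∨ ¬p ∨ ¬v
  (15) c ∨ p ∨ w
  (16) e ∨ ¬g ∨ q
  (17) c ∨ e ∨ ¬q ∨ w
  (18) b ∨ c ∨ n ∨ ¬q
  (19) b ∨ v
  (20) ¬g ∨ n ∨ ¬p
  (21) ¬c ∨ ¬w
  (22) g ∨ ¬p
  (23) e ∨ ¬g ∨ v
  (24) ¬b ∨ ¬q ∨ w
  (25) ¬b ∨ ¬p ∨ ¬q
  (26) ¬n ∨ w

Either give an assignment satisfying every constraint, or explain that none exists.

e = False, p = False, w = True, g = True, v = True, b = True, n = False, q = True, c = False

Set e = False.
Try p = True:
  (g ∨ ¬p) forces g = True.
  (¬g ∨ q) forces q = True.
  (¬n ∨ ¬p ∨ ¬q) forces n = False.
  clause (¬g ∨ n ∨ ¬p) is falsified — backtrack.
So p = False.
  then (e ∨ p ∨ v) forces v = True.
Set w = True.
  then (g ∨ ¬w) forces g = True.
  then (¬g ∨ q) forces q = True.
  then (¬c ∨ ¬w) forces c = False.
Set b = True.
Set n = False.
All clauses satisfied.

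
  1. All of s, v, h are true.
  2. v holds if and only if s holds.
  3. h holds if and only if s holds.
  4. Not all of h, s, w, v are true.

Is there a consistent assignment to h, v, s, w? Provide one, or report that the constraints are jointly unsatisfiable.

h: True, v: True, s: True, w: False

  (1) {s, v, h}: all 3 true ✓
  (2) v=T, s=T — same ✓
  (3) h=T, s=T — same ✓
  (4) {h, s, w, v}: 3/4 true — not all ✓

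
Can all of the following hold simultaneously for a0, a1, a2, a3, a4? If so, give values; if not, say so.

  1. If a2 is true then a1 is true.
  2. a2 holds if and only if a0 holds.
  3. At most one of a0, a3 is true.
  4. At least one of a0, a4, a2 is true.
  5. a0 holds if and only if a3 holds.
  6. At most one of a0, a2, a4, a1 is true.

a0 = False; a1 = False; a2 = False; a3 = False; a4 = True

  (1) a2=F ⇒ a1: vacuous ✓
  (2) a2=F, a0=F — same ✓
  (3) {a0, a3}: 0 true — at most one ✓
  (4) {a0, a4, a2}: 1 true — at least one ✓
  (5) a0=F, a3=F — same ✓
  (6) {a0, a2, a4, a1}: 1 true — at most one ✓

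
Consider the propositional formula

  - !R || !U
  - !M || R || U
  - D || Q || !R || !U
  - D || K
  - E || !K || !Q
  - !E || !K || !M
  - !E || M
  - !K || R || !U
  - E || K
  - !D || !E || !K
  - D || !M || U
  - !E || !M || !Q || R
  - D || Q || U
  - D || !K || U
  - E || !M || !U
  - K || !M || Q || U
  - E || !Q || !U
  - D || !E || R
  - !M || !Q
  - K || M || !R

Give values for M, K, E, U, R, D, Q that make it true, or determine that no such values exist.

Set M = False.
  then (!E || M) forces E = False.
  then (E || K) forces K = True.
  then (E || !K || !Q) forces Q = False.
Try U = True:
  (!R || !U) forces R = False.
  clause (!K || R || !U) is falsified — backtrack.
So U = False.
  then (D || Q || U) forces D = True.
Set R = True.
All clauses satisfied.

M = False, K = True, E = False, U = False, R = True, D = True, Q = False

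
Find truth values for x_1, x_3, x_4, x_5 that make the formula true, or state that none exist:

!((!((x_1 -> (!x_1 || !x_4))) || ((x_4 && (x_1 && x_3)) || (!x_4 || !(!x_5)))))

x_1 = False, x_3 = False, x_4 = True, x_5 = False

  !((!((x_1 -> (!x_1 || !x_4))) || ((x_4 && (x_1 && x_3)) || (!x_4 || !(!x_5))))) = True
    !((x_1 -> (!x_1 || !x_4))) || ((x_4 && (x_1 && x_3)) || (!x_4 || !(!x_5))) = False
      !((x_1 -> (!x_1 || !x_4))) = False
        x_1 -> (!x_1 || !x_4) = True
          !x_1 || !x_4 = True
            !x_1 = True
            !x_4 = False
      (x_4 && (x_1 && x_3)) || (!x_4 || !(!x_5)) = False
        x_4 && (x_1 && x_3) = False
          x_1 && x_3 = False
        !x_4 || !(!x_5) = False
          !x_4 = False
          !(!x_5) = False
            !x_5 = True
The formula evaluates to True.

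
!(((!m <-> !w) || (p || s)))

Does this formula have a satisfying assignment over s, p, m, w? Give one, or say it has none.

s=F, p=F, m=T, w=F

  !(((!m <-> !w) || (p || s))) = True
    (!m <-> !w) || (p || s) = False
      !m <-> !w = False
        !m = False
        !w = True
      p || s = False
The formula evaluates to True.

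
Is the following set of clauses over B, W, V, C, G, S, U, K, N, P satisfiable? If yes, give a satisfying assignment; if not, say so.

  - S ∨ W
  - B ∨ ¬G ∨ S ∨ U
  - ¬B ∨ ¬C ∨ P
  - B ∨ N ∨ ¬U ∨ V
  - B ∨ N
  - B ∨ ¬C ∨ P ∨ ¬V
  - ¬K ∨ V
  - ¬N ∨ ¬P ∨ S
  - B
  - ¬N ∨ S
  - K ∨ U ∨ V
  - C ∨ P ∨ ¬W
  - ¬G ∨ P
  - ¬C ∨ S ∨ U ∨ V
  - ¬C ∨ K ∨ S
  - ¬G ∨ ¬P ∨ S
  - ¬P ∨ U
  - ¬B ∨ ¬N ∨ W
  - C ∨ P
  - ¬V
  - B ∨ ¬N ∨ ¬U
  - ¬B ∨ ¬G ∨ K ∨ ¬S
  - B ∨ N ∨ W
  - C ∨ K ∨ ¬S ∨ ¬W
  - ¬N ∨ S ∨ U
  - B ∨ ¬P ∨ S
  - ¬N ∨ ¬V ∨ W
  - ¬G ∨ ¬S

Unit clause (B) forces B = True.
Unit clause (¬V) forces V = False.
In (¬K ∨ V) only ¬K is left, so K = False.
In (K ∨ U ∨ V) only U is left, so U = True.
Set W = True.
Set C = False.
  then (C ∨ P ∨ ¬W) forces P = True.
  then (C ∨ K ∨ ¬S ∨ ¬W) forces S = False.
  then (¬N ∨ ¬P ∨ S) forces N = False.
  then (¬G ∨ ¬P ∨ S) forces G = False.
All clauses satisfied.

B: True, W: True, V: False, C: False, G: False, S: False, U: True, K: False, N: False, P: True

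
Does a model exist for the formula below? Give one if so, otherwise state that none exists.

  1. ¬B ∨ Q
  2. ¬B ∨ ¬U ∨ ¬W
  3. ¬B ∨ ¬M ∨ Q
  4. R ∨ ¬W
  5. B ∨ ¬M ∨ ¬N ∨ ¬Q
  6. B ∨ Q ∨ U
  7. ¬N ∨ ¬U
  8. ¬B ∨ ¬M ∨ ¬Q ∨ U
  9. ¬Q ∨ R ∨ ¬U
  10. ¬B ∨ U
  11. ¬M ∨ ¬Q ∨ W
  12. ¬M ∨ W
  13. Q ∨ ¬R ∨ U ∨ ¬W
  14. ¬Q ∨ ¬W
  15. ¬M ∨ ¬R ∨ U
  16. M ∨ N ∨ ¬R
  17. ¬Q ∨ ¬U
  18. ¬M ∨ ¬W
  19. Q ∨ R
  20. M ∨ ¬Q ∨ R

Try M = True:
  (¬M ∨ W) forces W = True.
  clause (¬M ∨ ¬W) is falsified — backtrack.
So M = False.
Set Q = True.
  then (¬Q ∨ ¬W) forces W = False.
  then (¬Q ∨ ¬U) forces U = False.
  then (M ∨ ¬Q ∨ R) forces R = True.
  then (¬B ∨ U) forces B = False.
  then (M ∨ N ∨ ¬R) forces N = True.
All clauses satisfied.

M = False; Q = True; R = True; W = False; N = True; U = False; B = False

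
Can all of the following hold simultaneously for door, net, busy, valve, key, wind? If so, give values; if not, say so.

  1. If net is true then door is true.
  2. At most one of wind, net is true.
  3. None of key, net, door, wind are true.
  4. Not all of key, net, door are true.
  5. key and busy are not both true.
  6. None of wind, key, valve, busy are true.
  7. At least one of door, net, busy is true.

Case busy = True:
  Constraint (6) is violated (busy=T) — contradiction.
Case busy = False:
  (3) forces key = False.
  (3) forces net = False.
  (3) forces door = False.
  Constraint (7) is violated (door=F, net=F, busy=F) — contradiction.
Both cases fail — unsatisfiable.

No satisfying assignment exists.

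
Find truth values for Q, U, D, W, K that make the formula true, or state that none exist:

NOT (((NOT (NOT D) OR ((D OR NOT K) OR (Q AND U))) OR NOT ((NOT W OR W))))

Q=F; U=T; D=F; W=T; K=T

  NOT (((NOT (NOT D) OR ((D OR NOT K) OR (Q AND U))) OR NOT ((NOT W OR W)))) = True
    (NOT (NOT D) OR ((D OR NOT K) OR (Q AND U))) OR NOT ((NOT W OR W)) = False
      NOT (NOT D) OR ((D OR NOT K) OR (Q AND U)) = False
        NOT (NOT D) = False
          NOT D = True
        (D OR NOT K) OR (Q AND U) = False
          D OR NOT K = False
            NOT K = False
          Q AND U = False
      NOT ((NOT W OR W)) = False
        NOT W OR W = True
          NOT W = False
The formula evaluates to True.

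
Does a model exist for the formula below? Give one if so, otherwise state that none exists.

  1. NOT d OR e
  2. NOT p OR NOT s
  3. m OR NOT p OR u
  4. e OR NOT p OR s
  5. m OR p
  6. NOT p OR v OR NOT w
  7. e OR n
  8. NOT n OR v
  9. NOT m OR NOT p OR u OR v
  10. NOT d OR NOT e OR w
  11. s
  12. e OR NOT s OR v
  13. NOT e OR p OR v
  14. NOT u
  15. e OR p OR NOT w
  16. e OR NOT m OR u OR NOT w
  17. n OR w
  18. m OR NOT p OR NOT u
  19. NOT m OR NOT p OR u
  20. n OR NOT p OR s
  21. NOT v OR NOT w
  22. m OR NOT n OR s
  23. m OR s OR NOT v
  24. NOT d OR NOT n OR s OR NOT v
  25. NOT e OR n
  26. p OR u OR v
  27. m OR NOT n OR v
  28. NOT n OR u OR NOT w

m: True; u: False; s: True; v: True; p: False; w: False; e: False; n: True; d: False

Unit clause (s) forces s = True.
Unit clause (NOT u) forces u = False.
In (NOT p OR NOT s) only NOT p is left, so p = False.
In (m OR p) only m is left, so m = True.
In (p OR u OR v) only v is left, so v = True.
In (NOT v OR NOT w) only NOT w is left, so w = False.
In (n OR w) only n is left, so n = True.
Set e = False.
  then (NOT d OR e) forces d = False.
All clauses satisfied.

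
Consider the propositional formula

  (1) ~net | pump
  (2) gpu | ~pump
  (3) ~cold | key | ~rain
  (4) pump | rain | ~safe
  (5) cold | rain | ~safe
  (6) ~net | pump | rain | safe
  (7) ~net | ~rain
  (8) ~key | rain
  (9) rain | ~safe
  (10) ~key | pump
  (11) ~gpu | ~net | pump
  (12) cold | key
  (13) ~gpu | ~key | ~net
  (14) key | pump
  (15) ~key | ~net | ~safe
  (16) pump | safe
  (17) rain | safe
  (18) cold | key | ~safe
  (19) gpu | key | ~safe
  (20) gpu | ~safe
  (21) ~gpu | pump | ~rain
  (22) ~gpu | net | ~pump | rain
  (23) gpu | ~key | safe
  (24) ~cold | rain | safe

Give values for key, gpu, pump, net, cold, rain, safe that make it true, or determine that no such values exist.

key = True, gpu = True, pump = True, net = False, cold = True, rain = True, safe = True

Try key = False:
  (cold | key) forces cold = True.
  (~cold | key | ~rain) forces rain = False.
  (rain | ~safe) forces safe = False.
  clause (rain | safe) is falsified — backtrack.
So key = True.
  then (~key | rain) forces rain = True.
  then (~key | pump) forces pump = True.
  then (gpu | ~pump) forces gpu = True.
  then (~net | ~rain) forces net = False.
Set cold = True.
Set safe = True.
All clauses satisfied.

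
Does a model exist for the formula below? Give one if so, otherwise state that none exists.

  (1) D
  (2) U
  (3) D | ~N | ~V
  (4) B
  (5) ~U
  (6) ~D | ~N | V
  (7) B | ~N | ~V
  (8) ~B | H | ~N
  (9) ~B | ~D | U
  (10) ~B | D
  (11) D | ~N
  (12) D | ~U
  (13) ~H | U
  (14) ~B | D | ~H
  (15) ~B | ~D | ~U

Case U = True:
  Clause (~U) is falsified — contradiction.
Case U = False:
  Clause (U) is falsified — contradiction.
Both cases fail, so the formula is unsatisfiable.

Unsatisfiable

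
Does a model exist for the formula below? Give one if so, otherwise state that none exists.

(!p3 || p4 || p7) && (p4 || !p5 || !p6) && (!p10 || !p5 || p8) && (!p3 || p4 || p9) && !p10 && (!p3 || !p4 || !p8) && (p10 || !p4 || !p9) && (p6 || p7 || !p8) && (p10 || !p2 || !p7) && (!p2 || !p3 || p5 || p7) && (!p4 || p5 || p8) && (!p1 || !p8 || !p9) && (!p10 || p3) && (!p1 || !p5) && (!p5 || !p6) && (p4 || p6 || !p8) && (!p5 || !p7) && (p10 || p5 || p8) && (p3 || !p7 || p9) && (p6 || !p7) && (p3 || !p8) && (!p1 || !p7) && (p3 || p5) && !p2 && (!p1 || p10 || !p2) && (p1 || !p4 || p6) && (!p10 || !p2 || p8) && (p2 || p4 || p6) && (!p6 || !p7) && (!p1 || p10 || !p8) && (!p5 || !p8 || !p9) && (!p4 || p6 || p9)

UNSATISFIABLE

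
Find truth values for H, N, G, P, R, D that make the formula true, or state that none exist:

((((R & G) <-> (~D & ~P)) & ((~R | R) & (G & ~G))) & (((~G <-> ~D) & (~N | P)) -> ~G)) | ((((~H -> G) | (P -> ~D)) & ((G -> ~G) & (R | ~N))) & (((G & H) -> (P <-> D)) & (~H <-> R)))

H: True, N: False, G: False, P: False, R: False, D: False

  ((((R & G) <-> (~D & ~P)) & ((~R | R) & (G & ~G))) & (((~G <-> ~D) & (~N | P)) -> ~G)) | ((((~H -> G) | (P -> ~D)) & ((G -> ~G) & (R | ~N))) & (((G & H) -> (P <-> D)) & (~H <-> R))) = True
    (((R & G) <-> (~D & ~P)) & ((~R | R) & (G & ~G))) & (((~G <-> ~D) & (~N | P)) -> ~G) = False
      ((R & G) <-> (~D & ~P)) & ((~R | R) & (G & ~G)) = False
        (R & G) <-> (~D & ~P) = False
          R & G = False
          ~D & ~P = True
            ~D = True
            ~P = True
        (~R | R) & (G & ~G) = False
          ~R | R = True
            ~R = True
          G & ~G = False
            ~G = True
      ((~G <-> ~D) & (~N | P)) -> ~G = True
        (~G <-> ~D) & (~N | P) = True
          ~G <-> ~D = True
            ~G = True
            ~D = True
          ~N | P = True
            ~N = True
        ~G = True
    (((~H -> G) | (P -> ~D)) & ((G -> ~G) & (R | ~N))) & (((G & H) -> (P <-> D)) & (~H <-> R)) = True
      ((~H -> G) | (P -> ~D)) & ((G -> ~G) & (R | ~N)) = True
        (~H -> G) | (P -> ~D) = True
          ~H -> G = True
            ~H = False
          P -> ~D = True
            ~D = True
        (G -> ~G) & (R | ~N) = True
          G -> ~G = True
            ~G = True
          R | ~N = True
            ~N = True
      ((G & H) -> (P <-> D)) & (~H <-> R) = True
        (G & H) -> (P <-> D) = True
          G & H = False
          P <-> D = True
        ~H <-> R = True
          ~H = False
The formula evaluates to True.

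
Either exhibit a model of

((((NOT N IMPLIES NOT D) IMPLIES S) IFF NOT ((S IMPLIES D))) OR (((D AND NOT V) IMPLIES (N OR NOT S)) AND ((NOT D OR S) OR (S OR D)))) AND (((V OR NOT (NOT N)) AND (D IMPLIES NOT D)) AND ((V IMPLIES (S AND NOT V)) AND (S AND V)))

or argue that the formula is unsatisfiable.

UNSATISFIABLE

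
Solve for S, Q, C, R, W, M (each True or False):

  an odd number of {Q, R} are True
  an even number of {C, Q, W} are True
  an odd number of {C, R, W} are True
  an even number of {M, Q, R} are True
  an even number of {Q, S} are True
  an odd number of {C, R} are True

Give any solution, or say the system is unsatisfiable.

S=F, Q=F, C=F, R=T, W=F, M=T

{Q, R}: 1 true → odd ✓
{C, Q, W}: 0 true → even ✓
{C, R, W}: 1 true → odd ✓
{M, Q, R}: 2 true → even ✓
{Q, S}: 0 true → even ✓
{C, R}: 1 true → odd ✓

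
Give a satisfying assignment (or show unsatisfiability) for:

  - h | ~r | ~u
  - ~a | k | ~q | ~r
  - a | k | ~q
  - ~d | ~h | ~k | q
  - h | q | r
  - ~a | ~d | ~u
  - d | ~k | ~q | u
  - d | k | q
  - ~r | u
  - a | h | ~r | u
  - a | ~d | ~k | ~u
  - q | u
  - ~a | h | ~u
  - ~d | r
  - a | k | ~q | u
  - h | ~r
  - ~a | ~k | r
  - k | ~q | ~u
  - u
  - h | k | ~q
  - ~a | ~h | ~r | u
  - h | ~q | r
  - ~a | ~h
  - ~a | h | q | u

Unit clause (u) forces u = True.
Set a = False.
Set k = True.
  then (a | ~d | ~k | ~u) forces d = False.
Set r = False.
Try h = False:
  (h | q | r) forces q = True.
  clause (h | ~q | r) is falsified — backtrack.
So h = True.
Set q = True.
All clauses satisfied.

a = False; k = True; d = False; u = True; r = False; h = True; q = True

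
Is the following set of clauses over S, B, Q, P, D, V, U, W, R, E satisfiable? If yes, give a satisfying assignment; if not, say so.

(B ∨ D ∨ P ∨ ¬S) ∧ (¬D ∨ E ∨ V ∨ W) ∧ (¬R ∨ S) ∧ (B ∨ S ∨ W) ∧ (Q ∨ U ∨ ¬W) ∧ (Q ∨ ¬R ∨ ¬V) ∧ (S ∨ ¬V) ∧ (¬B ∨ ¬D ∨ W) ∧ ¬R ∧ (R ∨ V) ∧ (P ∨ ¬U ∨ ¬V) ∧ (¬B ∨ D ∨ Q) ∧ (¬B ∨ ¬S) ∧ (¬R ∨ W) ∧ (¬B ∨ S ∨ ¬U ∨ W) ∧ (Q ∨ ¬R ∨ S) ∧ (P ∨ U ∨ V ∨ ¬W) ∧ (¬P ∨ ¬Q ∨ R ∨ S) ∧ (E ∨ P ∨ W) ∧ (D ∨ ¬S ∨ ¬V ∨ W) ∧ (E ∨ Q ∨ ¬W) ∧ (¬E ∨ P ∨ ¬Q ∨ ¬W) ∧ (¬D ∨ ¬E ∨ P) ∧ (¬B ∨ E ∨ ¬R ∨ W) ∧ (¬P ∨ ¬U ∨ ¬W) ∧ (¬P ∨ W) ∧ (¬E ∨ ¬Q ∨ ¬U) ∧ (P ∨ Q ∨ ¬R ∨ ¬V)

S = True, B = False, Q = True, P = False, D = True, V = True, U = False, W = True, R = False, E = False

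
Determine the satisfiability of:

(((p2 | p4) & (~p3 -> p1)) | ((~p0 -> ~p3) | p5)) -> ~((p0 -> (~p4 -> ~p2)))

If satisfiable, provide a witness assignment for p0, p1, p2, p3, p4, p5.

p0 = True; p1 = True; p2 = True; p3 = False; p4 = False; p5 = False

  (((p2 | p4) & (~p3 -> p1)) | ((~p0 -> ~p3) | p5)) -> ~((p0 -> (~p4 -> ~p2))) = True
    ((p2 | p4) & (~p3 -> p1)) | ((~p0 -> ~p3) | p5) = True
      (p2 | p4) & (~p3 -> p1) = True
        p2 | p4 = True
        ~p3 -> p1 = True
          ~p3 = True
      (~p0 -> ~p3) | p5 = True
        ~p0 -> ~p3 = True
          ~p0 = False
          ~p3 = True
    ~((p0 -> (~p4 -> ~p2))) = True
      p0 -> (~p4 -> ~p2) = False
        ~p4 -> ~p2 = False
          ~p4 = True
          ~p2 = False
The formula evaluates to True.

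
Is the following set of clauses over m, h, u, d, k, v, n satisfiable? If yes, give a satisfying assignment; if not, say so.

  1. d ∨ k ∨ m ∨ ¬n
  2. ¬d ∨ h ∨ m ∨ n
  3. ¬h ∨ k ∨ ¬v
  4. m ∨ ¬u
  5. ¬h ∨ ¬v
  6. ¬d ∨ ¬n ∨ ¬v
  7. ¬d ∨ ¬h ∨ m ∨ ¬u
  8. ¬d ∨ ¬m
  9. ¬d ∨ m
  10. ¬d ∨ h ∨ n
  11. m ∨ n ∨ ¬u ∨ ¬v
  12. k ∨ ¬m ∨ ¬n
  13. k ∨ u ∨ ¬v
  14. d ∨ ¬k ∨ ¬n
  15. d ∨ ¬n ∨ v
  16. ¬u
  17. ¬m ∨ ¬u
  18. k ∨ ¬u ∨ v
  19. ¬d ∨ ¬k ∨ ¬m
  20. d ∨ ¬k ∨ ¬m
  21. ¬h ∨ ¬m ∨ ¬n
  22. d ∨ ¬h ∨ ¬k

Unit clause (¬u) forces u = False.
Set m = False.
  then (¬d ∨ m) forces d = False.
Set h = False.
Set k = True.
  then (d ∨ ¬k ∨ ¬n) forces n = False.
Set v = False.
All clauses satisfied.

m: False, h: False, u: False, d: False, k: True, v: False, n: False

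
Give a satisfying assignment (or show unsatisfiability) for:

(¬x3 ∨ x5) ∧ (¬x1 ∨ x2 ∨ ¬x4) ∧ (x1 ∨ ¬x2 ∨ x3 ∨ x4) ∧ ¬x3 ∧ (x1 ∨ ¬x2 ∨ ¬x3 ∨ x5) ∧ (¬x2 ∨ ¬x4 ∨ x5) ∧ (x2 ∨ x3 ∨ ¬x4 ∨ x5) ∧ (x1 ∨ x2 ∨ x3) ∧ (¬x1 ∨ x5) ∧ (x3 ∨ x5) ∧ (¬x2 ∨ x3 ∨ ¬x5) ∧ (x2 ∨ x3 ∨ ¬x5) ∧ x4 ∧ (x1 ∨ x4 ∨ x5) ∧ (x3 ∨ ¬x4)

Unsatisfiable — no assignment works.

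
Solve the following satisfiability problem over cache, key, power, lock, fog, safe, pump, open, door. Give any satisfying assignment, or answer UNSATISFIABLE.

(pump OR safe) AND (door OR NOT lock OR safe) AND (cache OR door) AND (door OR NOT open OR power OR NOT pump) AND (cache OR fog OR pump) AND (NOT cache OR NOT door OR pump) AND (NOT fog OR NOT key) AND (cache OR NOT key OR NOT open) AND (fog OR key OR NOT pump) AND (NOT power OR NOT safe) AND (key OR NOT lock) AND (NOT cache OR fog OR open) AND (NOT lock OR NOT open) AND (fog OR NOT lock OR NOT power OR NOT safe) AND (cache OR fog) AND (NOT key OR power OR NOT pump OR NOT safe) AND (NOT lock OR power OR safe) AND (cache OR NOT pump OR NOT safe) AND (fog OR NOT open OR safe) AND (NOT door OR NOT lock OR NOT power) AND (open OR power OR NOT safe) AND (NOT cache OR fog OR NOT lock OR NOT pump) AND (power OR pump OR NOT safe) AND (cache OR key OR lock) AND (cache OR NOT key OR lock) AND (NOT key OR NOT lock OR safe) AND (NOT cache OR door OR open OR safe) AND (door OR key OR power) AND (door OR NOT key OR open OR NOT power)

cache: True, key: False, power: False, lock: False, fog: True, safe: False, pump: True, open: False, door: True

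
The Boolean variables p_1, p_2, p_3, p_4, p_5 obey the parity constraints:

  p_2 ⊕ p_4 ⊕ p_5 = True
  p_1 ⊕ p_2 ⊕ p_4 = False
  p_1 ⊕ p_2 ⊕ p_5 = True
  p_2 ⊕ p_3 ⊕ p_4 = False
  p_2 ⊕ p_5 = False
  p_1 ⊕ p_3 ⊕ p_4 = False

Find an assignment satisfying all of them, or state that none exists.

Adding constraints 1, 2, 4, 5, 6 mod 2: every variable appears an even number of times on the left, so the left side is 0.
But the right sides sum to 1 (mod 2). 0 ≠ 1 — the system is inconsistent.

No satisfying assignment exists.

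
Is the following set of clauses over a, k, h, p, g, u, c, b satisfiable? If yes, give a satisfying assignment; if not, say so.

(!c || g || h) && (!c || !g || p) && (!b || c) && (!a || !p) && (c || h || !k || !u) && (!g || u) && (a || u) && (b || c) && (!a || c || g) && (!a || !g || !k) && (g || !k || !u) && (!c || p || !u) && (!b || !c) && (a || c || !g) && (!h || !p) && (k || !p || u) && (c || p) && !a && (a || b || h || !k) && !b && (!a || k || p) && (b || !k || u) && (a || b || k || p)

a: False; k: False; h: False; p: True; g: True; u: True; c: True; b: False

Unit clause (!a) forces a = False.
Unit clause (!b) forces b = False.
In (a || u) only u is left, so u = True.
In (b || c) only c is left, so c = True.
In (!c || p || !u) only p is left, so p = True.
In (!h || !p) only !h is left, so h = False.
In (a || b || h || !k) only !k is left, so k = False.
In (!c || g || h) only g is left, so g = True.
All clauses satisfied.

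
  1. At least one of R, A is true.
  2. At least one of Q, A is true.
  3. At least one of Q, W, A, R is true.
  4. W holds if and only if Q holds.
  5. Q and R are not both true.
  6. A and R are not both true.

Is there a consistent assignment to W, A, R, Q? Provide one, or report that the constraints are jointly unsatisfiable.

W: False, A: True, R: False, Q: False

  (1) {R, A}: 1 true — at least one ✓
  (2) {Q, A}: 1 true — at least one ✓
  (3) {Q, W, A, R}: 1 true — at least one ✓
  (4) W=F, Q=F — same ✓
  (5) Q=F, R=F — not both ✓
  (6) A=T, R=F — not both ✓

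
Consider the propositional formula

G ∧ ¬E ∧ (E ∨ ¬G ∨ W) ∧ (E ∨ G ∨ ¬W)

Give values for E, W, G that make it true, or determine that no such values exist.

Unit clause (G) forces G = True.
Unit clause (¬E) forces E = False.
In (E ∨ ¬G ∨ W) only W is left, so W = True.
Check each clause:
  (G): G holds.
  (¬E): ¬E holds.
  (E ∨ ¬G ∨ W): W holds.
  (E ∨ G ∨ ¬W): G holds.
All clauses satisfied.

E: False; W: True; G: True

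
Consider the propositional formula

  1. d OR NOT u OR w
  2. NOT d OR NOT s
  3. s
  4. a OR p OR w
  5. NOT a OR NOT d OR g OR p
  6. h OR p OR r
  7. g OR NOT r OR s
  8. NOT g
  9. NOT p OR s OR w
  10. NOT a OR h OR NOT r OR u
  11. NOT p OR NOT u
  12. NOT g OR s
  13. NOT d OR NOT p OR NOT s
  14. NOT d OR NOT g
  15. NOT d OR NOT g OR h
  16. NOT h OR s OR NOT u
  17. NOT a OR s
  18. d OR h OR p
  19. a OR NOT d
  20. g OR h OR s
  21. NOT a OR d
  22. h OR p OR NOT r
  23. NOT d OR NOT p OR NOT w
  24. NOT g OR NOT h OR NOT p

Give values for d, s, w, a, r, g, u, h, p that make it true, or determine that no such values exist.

d = False; s = True; w = True; a = False; r = False; g = False; u = False; h = False; p = True

Unit clause (s) forces s = True.
Unit clause (NOT g) forces g = False.
In (NOT d OR NOT s) only NOT d is left, so d = False.
In (NOT a OR d) only NOT a is left, so a = False.
Set w = True.
Set r = False.
Set u = False.
Set h = False.
  then (h OR p OR r) forces p = True.
All clauses satisfied.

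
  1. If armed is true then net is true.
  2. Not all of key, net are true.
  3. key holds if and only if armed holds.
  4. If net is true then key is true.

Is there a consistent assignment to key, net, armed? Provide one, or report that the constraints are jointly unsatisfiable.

key: False, net: False, armed: False

  (1) armed=F ⇒ net: vacuous ✓
  (2) {key, net}: 0/2 true — not all ✓
  (3) key=F, armed=F — same ✓
  (4) net=F ⇒ key: vacuous ✓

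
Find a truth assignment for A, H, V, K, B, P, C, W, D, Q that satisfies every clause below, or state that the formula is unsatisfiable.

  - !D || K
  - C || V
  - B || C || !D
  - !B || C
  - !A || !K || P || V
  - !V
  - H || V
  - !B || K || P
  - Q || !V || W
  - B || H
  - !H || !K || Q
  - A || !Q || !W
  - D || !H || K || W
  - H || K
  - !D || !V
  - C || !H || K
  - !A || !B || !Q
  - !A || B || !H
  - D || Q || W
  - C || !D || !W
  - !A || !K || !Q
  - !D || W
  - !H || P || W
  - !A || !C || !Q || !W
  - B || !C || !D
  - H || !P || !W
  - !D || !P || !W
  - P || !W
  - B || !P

Unit clause (!V) forces V = False.
In (H || V) only H is left, so H = True.
In (C || V) only C is left, so C = True.
Set A = False.
Set K = True.
  then (!H || !K || Q) forces Q = True.
  then (A || !Q || !W) forces W = False.
  then (!D || W) forces D = False.
  then (!H || P || W) forces P = True.
  then (B || !P) forces B = True.
All clauses satisfied.

A = False, H = True, V = False, K = True, B = True, P = True, C = True, W = False, D = False, Q = True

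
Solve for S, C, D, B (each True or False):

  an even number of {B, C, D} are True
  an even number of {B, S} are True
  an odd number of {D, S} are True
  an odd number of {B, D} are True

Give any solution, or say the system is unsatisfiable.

S = False; C = True; D = True; B = False

{B, C, D}: 2 true → even ✓
{B, S}: 0 true → even ✓
{D, S}: 1 true → odd ✓
{B, D}: 1 true → odd ✓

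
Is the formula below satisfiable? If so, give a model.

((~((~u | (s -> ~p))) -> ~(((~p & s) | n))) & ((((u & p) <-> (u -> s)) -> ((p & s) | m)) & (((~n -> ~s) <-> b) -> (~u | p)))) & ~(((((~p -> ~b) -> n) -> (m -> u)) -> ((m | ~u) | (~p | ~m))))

The conjunct ~(((((~p -> ~b) -> n) -> (m -> u)) -> ((m | ~u) | (~p | ~m)))) is unsatisfiable on its own:
  m = True: this becomes ~(((((~p -> ~b) -> n) -> u) -> True)) = False.
  m = False: this becomes ~((True -> True)) = False.
So the whole conjunction is unsatisfiable.

Unsatisfiable — no assignment works.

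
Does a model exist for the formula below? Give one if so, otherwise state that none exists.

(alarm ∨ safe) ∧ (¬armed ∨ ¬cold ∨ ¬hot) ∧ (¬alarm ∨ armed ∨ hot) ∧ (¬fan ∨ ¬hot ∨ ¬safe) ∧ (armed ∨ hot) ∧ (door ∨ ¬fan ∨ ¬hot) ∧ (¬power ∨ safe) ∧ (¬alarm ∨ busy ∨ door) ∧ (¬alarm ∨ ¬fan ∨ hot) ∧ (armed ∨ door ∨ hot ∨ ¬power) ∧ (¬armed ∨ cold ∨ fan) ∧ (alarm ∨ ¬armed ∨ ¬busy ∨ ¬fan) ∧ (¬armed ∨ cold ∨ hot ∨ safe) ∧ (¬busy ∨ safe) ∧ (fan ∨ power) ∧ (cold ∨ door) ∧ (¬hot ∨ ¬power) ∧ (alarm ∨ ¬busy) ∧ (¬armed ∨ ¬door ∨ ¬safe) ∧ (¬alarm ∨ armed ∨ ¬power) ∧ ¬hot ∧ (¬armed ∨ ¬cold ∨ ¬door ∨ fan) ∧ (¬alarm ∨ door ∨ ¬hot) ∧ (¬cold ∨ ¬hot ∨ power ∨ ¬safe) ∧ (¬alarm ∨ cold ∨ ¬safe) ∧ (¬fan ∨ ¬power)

fan = False, busy = True, door = False, safe = True, armed = True, cold = True, alarm = True, power = True, hot = False

Unit clause (¬hot) forces hot = False.
In (armed ∨ hot) only armed is left, so armed = True.
Set fan = False.
  then (¬armed ∨ cold ∨ fan) forces cold = True.
  then (fan ∨ power) forces power = True.
  then (¬armed ∨ ¬cold ∨ ¬door ∨ fan) forces door = False.
  then (¬power ∨ safe) forces safe = True.
Set busy = True.
  then (alarm ∨ ¬busy) forces alarm = True.
All clauses satisfied.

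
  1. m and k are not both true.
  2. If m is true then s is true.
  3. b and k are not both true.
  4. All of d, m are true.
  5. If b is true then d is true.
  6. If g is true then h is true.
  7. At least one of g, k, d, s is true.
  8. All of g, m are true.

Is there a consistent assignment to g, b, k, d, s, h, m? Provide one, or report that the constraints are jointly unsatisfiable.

g: True, b: False, k: False, d: True, s: True, h: True, m: True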